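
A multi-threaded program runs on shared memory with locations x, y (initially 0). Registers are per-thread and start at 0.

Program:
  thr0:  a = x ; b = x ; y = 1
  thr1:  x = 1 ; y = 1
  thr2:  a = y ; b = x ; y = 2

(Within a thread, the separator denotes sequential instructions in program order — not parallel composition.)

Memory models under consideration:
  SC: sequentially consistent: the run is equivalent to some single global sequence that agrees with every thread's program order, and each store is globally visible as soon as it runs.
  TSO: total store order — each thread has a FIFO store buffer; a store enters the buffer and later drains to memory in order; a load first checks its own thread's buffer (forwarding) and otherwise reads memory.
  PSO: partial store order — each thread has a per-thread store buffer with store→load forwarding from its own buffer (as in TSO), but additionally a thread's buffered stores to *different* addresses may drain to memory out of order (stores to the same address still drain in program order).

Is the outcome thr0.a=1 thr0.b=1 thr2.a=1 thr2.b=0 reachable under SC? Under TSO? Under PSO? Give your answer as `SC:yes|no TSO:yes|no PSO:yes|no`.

SC:no TSO:no PSO:yes

outcome vector order: (thr0.a,thr0.b,thr2.a,thr2.b)
SC: 10 outcomes — {<0 0 0 0> <0 0 0 1> <0 0 1 0> <0 0 1 1> <0 1 0 0> <0 1 0 1> <0 1 1 1> <1 1 0 0> <1 1 0 1> <1 1 1 1>}
TSO: 10 outcomes — {<0 0 0 0> <0 0 0 1> <0 0 1 0> <0 0 1 1> <0 1 0 0> <0 1 0 1> <0 1 1 1> <1 1 0 0> <1 1 0 1> <1 1 1 1>}
PSO: 12 outcomes — {<0 0 0 0> <0 0 0 1> <0 0 1 0> <0 0 1 1> <0 1 0 0> <0 1 0 1> <0 1 1 0> <0 1 1 1> <1 1 0 0> <1 1 0 1> <1 1 1 0> <1 1 1 1>}
target <1 1 1 0> ∈ {PSO}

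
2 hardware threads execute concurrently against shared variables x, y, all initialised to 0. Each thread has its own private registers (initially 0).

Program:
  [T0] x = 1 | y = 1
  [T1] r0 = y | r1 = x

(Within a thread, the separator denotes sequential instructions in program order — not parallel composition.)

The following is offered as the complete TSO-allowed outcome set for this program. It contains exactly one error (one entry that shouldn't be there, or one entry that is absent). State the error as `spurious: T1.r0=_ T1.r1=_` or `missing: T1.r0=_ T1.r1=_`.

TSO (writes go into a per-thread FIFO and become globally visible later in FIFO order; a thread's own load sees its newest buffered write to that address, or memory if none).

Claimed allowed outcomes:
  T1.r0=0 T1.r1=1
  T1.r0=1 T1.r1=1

outcome vector order: (T1.r0,T1.r1)
[TSO] allowed = {(0,0); (0,1); (1,1)}
TSO∖claimed = {(0,0)}

missing: T1.r0=0 T1.r1=0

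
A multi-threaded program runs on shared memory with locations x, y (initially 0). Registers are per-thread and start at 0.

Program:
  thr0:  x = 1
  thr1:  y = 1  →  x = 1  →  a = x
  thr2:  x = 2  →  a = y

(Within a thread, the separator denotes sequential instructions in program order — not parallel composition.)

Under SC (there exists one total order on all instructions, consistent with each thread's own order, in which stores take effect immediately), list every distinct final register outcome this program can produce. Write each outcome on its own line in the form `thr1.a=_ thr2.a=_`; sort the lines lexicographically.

thr1.a=1 thr2.a=0
thr1.a=1 thr2.a=1
thr1.a=2 thr2.a=1

outcome vector order: (thr1.a,thr2.a)
|SC outcomes| = 3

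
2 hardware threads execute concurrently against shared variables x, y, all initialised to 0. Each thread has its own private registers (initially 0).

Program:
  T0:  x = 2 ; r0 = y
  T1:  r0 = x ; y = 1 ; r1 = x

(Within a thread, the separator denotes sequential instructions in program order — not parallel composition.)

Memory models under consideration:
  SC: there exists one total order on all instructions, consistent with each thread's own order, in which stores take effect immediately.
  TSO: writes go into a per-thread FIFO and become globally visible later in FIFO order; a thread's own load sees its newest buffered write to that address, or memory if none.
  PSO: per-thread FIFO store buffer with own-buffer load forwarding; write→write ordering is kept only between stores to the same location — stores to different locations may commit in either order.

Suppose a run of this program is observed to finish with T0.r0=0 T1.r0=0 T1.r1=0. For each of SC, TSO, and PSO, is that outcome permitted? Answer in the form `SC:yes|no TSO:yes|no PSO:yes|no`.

SC:no TSO:yes PSO:yes

outcome vector order: (T0.r0,T1.r0,T1.r1)
under SC → 002; 022; 100; 102; 122
under TSO → 000; 002; 022; 100; 102; 122
under PSO → 000; 002; 022; 100; 102; 122
target 000 ∈ {TSO,PSO}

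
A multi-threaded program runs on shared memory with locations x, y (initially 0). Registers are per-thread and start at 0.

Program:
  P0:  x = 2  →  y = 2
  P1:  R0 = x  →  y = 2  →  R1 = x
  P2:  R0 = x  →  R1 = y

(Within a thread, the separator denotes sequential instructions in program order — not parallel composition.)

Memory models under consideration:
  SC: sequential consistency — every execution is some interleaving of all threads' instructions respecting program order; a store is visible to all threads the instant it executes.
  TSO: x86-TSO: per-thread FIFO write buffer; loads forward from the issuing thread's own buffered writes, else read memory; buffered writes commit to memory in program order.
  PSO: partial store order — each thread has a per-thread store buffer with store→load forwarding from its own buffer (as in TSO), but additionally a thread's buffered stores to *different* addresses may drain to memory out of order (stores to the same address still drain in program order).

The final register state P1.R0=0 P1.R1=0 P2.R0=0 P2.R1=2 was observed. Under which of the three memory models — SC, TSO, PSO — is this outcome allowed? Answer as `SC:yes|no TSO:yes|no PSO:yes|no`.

outcome vector order: (P1.R0,P1.R1,P2.R0,P2.R1)
[SC] allowed = {0/0/0/0, 0/0/0/2, 0/0/2/2, 0/2/0/0, 0/2/0/2, 0/2/2/0, 0/2/2/2, 2/2/0/0, 2/2/0/2, 2/2/2/0, 2/2/2/2}
[TSO] allowed = {0/0/0/0, 0/0/0/2, 0/0/2/0, 0/0/2/2, 0/2/0/0, 0/2/0/2, 0/2/2/0, 0/2/2/2, 2/2/0/0, 2/2/0/2, 2/2/2/0, 2/2/2/2}
[PSO] allowed = {0/0/0/0, 0/0/0/2, 0/0/2/0, 0/0/2/2, 0/2/0/0, 0/2/0/2, 0/2/2/0, 0/2/2/2, 2/2/0/0, 2/2/0/2, 2/2/2/0, 2/2/2/2}
target 0/0/0/2 ∈ {SC,TSO,PSO}

SC:yes TSO:yes PSO:yes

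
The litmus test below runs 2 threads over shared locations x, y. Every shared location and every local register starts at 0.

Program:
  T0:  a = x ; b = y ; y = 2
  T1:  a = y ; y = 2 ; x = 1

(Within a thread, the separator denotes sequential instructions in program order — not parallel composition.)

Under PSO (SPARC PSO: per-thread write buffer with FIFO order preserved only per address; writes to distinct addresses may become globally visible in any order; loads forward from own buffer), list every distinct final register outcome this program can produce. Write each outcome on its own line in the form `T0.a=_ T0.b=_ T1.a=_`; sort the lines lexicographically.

T0.a=0 T0.b=0 T1.a=0
T0.a=0 T0.b=0 T1.a=2
T0.a=0 T0.b=2 T1.a=0
T0.a=1 T0.b=0 T1.a=0
T0.a=1 T0.b=2 T1.a=0

outcome vector order: (T0.a,T0.b,T1.a)
|PSO outcomes| = 5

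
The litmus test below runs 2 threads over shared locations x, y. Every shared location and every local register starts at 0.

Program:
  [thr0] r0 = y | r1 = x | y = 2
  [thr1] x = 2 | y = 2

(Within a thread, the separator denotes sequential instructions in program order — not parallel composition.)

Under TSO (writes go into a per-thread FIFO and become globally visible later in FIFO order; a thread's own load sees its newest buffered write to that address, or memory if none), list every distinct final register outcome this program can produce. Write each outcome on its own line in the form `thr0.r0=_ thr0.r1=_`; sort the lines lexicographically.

thr0.r0=0 thr0.r1=0
thr0.r0=0 thr0.r1=2
thr0.r0=2 thr0.r1=2

outcome vector order: (thr0.r0,thr0.r1)
|TSO outcomes| = 3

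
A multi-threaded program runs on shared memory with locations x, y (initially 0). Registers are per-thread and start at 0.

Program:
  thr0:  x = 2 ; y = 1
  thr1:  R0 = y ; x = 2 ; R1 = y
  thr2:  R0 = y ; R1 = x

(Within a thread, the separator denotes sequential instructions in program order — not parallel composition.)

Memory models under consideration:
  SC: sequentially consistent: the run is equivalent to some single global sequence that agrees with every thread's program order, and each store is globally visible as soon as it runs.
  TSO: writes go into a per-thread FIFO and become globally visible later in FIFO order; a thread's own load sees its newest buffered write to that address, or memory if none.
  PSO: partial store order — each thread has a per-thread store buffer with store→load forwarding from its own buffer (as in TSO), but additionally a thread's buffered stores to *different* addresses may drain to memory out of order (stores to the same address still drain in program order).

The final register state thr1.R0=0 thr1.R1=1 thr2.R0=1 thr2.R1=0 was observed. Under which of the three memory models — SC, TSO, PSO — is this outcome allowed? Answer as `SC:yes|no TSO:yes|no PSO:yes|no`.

outcome vector order: (thr1.R0,thr1.R1,thr2.R0,thr2.R1)
SC: 9 outcomes — {(0,0,0,0); (0,0,0,2); (0,0,1,2); (0,1,0,0); (0,1,0,2); (0,1,1,2); (1,1,0,0); (1,1,0,2); (1,1,1,2)}
TSO: 9 outcomes — {(0,0,0,0); (0,0,0,2); (0,0,1,2); (0,1,0,0); (0,1,0,2); (0,1,1,2); (1,1,0,0); (1,1,0,2); (1,1,1,2)}
PSO: 12 outcomes — {(0,0,0,0); (0,0,0,2); (0,0,1,0); (0,0,1,2); (0,1,0,0); (0,1,0,2); (0,1,1,0); (0,1,1,2); (1,1,0,0); (1,1,0,2); (1,1,1,0); (1,1,1,2)}
target (0,1,1,0) ∈ {PSO}

SC:no TSO:no PSO:yes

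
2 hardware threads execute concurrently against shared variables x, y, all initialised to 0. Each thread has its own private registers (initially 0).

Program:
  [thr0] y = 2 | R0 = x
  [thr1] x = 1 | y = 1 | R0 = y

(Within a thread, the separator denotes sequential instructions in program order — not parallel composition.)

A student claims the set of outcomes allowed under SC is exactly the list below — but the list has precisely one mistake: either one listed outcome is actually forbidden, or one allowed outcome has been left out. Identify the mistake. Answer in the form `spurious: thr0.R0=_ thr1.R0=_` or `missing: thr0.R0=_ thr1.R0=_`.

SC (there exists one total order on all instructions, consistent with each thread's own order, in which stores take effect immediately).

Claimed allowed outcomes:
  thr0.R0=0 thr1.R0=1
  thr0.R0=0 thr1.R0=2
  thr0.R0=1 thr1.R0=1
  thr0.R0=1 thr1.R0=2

spurious: thr0.R0=0 thr1.R0=2

outcome vector order: (thr0.R0,thr1.R0)
under SC → <0 1>; <1 1>; <1 2>
claimed∖SC = {<0 2>}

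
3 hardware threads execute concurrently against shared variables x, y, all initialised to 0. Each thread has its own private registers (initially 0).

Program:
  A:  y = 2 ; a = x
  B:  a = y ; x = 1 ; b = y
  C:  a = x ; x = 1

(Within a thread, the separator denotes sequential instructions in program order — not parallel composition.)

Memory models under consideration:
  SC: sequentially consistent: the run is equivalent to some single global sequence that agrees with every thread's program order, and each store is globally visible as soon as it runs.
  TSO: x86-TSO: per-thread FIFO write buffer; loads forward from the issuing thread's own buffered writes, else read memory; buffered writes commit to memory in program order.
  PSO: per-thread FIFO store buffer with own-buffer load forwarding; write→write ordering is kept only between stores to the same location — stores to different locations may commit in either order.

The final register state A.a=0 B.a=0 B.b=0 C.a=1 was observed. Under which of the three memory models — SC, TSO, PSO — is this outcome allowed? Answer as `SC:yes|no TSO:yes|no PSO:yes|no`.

outcome vector order: (A.a,B.a,B.b,C.a)
under SC → <0 0 2 0> <0 0 2 1> <0 2 2 0> <0 2 2 1> <1 0 0 0> <1 0 0 1> <1 0 2 0> <1 0 2 1> <1 2 2 0> <1 2 2 1>
under TSO → <0 0 0 0> <0 0 0 1> <0 0 2 0> <0 0 2 1> <0 2 2 0> <0 2 2 1> <1 0 0 0> <1 0 0 1> <1 0 2 0> <1 0 2 1> <1 2 2 0> <1 2 2 1>
under PSO → <0 0 0 0> <0 0 0 1> <0 0 2 0> <0 0 2 1> <0 2 2 0> <0 2 2 1> <1 0 0 0> <1 0 0 1> <1 0 2 0> <1 0 2 1> <1 2 2 0> <1 2 2 1>
target <0 0 0 1> ∈ {TSO,PSO}

SC:no TSO:yes PSO:yes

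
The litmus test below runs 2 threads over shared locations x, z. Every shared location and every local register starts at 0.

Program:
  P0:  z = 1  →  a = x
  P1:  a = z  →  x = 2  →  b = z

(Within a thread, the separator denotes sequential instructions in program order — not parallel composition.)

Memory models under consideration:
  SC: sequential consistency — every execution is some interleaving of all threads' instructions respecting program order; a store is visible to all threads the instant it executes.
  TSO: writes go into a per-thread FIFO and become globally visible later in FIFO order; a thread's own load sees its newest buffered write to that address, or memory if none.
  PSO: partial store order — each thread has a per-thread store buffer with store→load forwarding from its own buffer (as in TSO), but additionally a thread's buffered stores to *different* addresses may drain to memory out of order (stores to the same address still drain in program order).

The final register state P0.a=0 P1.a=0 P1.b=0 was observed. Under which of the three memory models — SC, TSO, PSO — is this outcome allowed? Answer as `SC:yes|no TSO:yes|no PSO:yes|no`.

outcome vector order: (P0.a,P1.a,P1.b)
under SC → (0,0,1) (0,1,1) (2,0,0) (2,0,1) (2,1,1)
under TSO → (0,0,0) (0,0,1) (0,1,1) (2,0,0) (2,0,1) (2,1,1)
under PSO → (0,0,0) (0,0,1) (0,1,1) (2,0,0) (2,0,1) (2,1,1)
target (0,0,0) ∈ {TSO,PSO}

SC:no TSO:yes PSO:yes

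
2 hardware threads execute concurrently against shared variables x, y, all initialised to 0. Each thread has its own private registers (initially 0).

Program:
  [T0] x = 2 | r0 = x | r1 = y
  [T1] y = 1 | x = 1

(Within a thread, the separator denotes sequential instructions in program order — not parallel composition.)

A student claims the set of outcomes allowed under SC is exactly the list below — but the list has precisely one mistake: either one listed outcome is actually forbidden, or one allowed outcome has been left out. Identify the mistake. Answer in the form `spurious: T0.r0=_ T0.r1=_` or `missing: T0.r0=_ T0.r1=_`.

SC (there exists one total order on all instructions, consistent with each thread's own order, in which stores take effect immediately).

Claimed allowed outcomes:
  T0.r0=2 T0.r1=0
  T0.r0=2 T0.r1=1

missing: T0.r0=1 T0.r1=1

outcome vector order: (T0.r0,T0.r1)
SC: 3 outcomes — {<1 1> <2 0> <2 1>}
SC∖claimed = {<1 1>}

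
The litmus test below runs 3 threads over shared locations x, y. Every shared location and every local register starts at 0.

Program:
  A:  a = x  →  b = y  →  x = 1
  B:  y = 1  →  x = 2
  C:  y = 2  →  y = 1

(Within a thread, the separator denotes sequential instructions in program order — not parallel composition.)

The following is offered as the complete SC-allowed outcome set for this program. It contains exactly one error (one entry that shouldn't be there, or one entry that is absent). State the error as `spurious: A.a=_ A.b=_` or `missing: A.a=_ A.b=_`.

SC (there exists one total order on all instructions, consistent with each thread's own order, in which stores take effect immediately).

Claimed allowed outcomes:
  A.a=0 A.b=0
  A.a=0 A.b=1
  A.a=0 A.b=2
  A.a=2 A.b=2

outcome vector order: (A.a,A.b)
SC: 5 outcomes — {00 01 02 21 22}
SC∖claimed = {21}

missing: A.a=2 A.b=1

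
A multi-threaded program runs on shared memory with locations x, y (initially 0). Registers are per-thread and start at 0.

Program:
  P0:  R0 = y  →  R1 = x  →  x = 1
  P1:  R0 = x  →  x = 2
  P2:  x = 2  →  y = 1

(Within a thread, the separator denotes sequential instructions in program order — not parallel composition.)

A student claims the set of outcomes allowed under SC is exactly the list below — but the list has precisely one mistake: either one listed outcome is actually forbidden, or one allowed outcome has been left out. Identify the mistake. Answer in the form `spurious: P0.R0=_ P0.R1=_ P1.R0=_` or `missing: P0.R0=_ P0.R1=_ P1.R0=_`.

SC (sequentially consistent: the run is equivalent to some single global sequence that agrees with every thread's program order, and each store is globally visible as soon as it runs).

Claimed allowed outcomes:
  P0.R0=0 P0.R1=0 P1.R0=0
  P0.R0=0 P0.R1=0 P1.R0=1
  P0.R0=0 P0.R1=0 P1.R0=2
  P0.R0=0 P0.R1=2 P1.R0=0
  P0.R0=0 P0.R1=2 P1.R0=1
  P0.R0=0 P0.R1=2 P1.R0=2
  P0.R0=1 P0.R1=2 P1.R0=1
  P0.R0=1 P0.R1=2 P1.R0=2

outcome vector order: (P0.R0,P0.R1,P1.R0)
under SC → 000, 001, 002, 020, 021, 022, 120, 121, 122
SC∖claimed = {120}

missing: P0.R0=1 P0.R1=2 P1.R0=0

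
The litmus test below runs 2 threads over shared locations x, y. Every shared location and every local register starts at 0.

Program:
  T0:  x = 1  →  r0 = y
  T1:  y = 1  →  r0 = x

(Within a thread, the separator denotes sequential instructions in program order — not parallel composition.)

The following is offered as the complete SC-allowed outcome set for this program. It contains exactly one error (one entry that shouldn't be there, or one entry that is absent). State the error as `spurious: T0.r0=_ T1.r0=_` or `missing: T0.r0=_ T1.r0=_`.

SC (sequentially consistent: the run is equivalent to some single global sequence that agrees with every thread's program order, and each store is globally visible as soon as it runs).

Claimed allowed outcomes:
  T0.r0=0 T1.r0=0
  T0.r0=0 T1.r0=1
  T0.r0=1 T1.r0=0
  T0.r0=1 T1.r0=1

outcome vector order: (T0.r0,T1.r0)
SC: 3 outcomes — {<0 1>, <1 0>, <1 1>}
claimed∖SC = {<0 0>}

spurious: T0.r0=0 T1.r0=0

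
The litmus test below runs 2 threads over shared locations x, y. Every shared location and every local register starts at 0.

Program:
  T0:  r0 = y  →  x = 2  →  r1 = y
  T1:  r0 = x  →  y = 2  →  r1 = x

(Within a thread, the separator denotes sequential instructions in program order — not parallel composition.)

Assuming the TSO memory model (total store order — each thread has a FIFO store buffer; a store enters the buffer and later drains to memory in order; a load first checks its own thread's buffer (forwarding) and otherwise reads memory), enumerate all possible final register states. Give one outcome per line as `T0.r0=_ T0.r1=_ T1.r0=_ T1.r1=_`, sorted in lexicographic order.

outcome vector order: (T0.r0,T0.r1,T1.r0,T1.r1)
|TSO outcomes| = 8

T0.r0=0 T0.r1=0 T1.r0=0 T1.r1=0
T0.r0=0 T0.r1=0 T1.r0=0 T1.r1=2
T0.r0=0 T0.r1=0 T1.r0=2 T1.r1=2
T0.r0=0 T0.r1=2 T1.r0=0 T1.r1=0
T0.r0=0 T0.r1=2 T1.r0=0 T1.r1=2
T0.r0=0 T0.r1=2 T1.r0=2 T1.r1=2
T0.r0=2 T0.r1=2 T1.r0=0 T1.r1=0
T0.r0=2 T0.r1=2 T1.r0=0 T1.r1=2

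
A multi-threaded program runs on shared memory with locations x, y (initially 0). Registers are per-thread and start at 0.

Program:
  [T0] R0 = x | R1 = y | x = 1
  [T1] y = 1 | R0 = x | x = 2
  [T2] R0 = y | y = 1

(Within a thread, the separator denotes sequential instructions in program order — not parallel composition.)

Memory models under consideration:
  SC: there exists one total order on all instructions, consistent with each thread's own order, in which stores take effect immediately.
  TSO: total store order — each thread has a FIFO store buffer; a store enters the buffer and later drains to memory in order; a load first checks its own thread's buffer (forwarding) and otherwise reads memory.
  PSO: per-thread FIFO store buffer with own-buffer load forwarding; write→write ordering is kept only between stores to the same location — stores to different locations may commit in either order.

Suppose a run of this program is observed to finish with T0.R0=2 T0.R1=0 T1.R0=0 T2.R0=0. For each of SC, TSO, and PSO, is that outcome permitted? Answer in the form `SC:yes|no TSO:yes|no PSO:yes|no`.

SC:no TSO:no PSO:yes

outcome vector order: (T0.R0,T0.R1,T1.R0,T2.R0)
under SC → 0000, 0001, 0010, 0011, 0100, 0101, 0110, 0111, 2100, 2101
under TSO → 0000, 0001, 0010, 0011, 0100, 0101, 0110, 0111, 2100, 2101
under PSO → 0000, 0001, 0010, 0011, 0100, 0101, 0110, 0111, 2000, 2001, 2100, 2101
target 2000 ∈ {PSO}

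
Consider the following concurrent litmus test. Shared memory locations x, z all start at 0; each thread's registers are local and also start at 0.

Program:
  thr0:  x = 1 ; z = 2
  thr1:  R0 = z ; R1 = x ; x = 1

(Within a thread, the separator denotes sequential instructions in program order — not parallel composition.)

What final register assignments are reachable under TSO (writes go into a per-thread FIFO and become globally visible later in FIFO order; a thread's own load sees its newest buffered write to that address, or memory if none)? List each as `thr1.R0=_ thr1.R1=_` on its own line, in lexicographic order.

outcome vector order: (thr1.R0,thr1.R1)
|TSO outcomes| = 3

thr1.R0=0 thr1.R1=0
thr1.R0=0 thr1.R1=1
thr1.R0=2 thr1.R1=1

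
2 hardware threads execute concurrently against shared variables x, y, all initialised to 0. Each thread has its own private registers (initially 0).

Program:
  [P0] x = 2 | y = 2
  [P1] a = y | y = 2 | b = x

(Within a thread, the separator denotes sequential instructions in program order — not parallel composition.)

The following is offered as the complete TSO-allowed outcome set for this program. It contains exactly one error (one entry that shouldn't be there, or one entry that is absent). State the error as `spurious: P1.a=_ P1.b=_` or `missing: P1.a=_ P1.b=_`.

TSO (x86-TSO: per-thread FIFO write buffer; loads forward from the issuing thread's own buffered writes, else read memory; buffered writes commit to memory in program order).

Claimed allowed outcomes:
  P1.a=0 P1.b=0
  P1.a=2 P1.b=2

missing: P1.a=0 P1.b=2

outcome vector order: (P1.a,P1.b)
under TSO → <0 0>, <0 2>, <2 2>
TSO∖claimed = {<0 2>}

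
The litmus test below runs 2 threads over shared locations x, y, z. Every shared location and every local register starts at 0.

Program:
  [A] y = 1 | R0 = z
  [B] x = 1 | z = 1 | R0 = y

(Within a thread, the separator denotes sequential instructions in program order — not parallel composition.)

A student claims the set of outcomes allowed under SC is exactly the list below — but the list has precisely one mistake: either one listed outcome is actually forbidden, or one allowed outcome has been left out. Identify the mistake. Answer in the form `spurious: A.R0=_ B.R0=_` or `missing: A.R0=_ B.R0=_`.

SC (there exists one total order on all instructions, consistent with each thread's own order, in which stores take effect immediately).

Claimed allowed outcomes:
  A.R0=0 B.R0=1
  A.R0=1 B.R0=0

missing: A.R0=1 B.R0=1

outcome vector order: (A.R0,B.R0)
SC: 3 outcomes — {01; 10; 11}
SC∖claimed = {11}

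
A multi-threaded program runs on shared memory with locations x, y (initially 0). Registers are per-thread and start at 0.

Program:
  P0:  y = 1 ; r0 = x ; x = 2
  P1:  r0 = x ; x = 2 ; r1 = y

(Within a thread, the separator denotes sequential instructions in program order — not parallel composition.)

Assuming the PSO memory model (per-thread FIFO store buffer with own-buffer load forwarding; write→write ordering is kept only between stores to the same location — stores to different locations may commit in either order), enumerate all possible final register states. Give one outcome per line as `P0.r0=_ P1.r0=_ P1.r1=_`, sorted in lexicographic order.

outcome vector order: (P0.r0,P1.r0,P1.r1)
|PSO outcomes| = 6

P0.r0=0 P1.r0=0 P1.r1=0
P0.r0=0 P1.r0=0 P1.r1=1
P0.r0=0 P1.r0=2 P1.r1=0
P0.r0=0 P1.r0=2 P1.r1=1
P0.r0=2 P1.r0=0 P1.r1=0
P0.r0=2 P1.r0=0 P1.r1=1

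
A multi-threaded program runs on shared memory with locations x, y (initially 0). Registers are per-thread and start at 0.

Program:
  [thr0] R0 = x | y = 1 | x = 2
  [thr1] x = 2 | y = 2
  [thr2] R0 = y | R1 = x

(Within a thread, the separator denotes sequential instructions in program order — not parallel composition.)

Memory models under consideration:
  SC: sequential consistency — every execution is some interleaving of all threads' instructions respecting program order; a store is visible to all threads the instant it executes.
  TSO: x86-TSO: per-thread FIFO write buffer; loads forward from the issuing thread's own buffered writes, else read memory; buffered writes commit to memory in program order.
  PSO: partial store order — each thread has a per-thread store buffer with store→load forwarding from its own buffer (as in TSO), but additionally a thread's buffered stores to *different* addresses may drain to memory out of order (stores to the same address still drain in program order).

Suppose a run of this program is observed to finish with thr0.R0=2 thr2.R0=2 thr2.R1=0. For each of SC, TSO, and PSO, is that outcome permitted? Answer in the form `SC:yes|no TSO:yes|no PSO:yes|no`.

SC:no TSO:no PSO:yes

outcome vector order: (thr0.R0,thr2.R0,thr2.R1)
under SC → (0,0,0); (0,0,2); (0,1,0); (0,1,2); (0,2,2); (2,0,0); (2,0,2); (2,1,2); (2,2,2)
under TSO → (0,0,0); (0,0,2); (0,1,0); (0,1,2); (0,2,2); (2,0,0); (2,0,2); (2,1,2); (2,2,2)
under PSO → (0,0,0); (0,0,2); (0,1,0); (0,1,2); (0,2,0); (0,2,2); (2,0,0); (2,0,2); (2,1,2); (2,2,0); (2,2,2)
target (2,2,0) ∈ {PSO}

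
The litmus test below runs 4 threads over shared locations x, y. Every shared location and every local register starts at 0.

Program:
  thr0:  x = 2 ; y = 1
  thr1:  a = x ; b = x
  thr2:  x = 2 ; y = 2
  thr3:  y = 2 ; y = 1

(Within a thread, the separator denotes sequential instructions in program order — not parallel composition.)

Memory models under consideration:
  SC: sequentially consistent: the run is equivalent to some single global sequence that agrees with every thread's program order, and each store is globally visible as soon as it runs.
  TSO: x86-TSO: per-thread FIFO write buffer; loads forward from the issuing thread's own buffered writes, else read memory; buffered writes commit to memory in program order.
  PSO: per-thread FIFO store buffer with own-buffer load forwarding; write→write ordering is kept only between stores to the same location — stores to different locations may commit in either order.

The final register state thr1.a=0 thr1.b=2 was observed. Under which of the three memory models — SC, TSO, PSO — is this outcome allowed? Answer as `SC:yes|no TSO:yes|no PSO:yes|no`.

SC:yes TSO:yes PSO:yes

outcome vector order: (thr1.a,thr1.b)
SC: 3 outcomes — {(0,0); (0,2); (2,2)}
TSO: 3 outcomes — {(0,0); (0,2); (2,2)}
PSO: 3 outcomes — {(0,0); (0,2); (2,2)}
target (0,2) ∈ {SC,TSO,PSO}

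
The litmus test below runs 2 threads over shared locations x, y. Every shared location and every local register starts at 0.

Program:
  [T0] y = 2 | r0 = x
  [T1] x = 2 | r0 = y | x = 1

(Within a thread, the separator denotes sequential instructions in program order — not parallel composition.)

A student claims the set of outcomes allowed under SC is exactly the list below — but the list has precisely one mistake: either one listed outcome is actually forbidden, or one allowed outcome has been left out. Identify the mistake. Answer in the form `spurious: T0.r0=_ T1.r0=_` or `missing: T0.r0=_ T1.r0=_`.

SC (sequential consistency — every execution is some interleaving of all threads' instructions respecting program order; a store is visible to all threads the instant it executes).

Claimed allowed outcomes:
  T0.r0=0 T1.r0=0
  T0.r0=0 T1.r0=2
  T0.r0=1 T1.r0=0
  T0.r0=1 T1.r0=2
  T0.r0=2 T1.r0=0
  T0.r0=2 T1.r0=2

outcome vector order: (T0.r0,T1.r0)
SC (5): 02, 10, 12, 20, 22
claimed∖SC = {00}

spurious: T0.r0=0 T1.r0=0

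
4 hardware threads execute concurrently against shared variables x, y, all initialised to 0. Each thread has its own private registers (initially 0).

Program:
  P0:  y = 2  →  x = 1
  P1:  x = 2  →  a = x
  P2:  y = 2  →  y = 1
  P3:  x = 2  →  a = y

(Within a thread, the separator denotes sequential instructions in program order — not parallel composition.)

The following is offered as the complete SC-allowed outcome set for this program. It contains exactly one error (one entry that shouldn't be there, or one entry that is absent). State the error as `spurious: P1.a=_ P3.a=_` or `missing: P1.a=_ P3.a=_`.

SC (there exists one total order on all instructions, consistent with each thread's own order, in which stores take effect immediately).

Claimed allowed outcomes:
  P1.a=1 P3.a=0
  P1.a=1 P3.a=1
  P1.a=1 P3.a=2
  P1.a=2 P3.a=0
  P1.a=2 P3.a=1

outcome vector order: (P1.a,P3.a)
SC (6): (1,0) (1,1) (1,2) (2,0) (2,1) (2,2)
SC∖claimed = {(2,2)}

missing: P1.a=2 P3.a=2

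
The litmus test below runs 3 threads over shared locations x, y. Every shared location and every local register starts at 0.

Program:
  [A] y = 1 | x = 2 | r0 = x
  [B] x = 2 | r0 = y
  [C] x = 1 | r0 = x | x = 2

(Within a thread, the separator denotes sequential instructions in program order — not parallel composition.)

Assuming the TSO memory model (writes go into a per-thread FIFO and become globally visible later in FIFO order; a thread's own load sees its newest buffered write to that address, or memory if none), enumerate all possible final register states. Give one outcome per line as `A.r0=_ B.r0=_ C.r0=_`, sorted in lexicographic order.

outcome vector order: (A.r0,B.r0,C.r0)
|TSO outcomes| = 8

A.r0=1 B.r0=0 C.r0=1
A.r0=1 B.r0=0 C.r0=2
A.r0=1 B.r0=1 C.r0=1
A.r0=1 B.r0=1 C.r0=2
A.r0=2 B.r0=0 C.r0=1
A.r0=2 B.r0=0 C.r0=2
A.r0=2 B.r0=1 C.r0=1
A.r0=2 B.r0=1 C.r0=2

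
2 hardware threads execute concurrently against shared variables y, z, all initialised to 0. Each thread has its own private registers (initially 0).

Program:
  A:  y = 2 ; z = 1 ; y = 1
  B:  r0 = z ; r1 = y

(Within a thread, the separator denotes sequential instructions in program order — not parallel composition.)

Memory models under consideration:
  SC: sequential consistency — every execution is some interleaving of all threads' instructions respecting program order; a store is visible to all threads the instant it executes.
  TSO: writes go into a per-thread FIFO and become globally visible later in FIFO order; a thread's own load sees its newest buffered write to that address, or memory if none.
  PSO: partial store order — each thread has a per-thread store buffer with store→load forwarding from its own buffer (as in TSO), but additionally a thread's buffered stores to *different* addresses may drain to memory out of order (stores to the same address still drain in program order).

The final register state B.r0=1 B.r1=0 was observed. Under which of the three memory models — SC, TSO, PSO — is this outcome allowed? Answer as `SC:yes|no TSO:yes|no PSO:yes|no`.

outcome vector order: (B.r0,B.r1)
SC: 5 outcomes — {00, 01, 02, 11, 12}
TSO: 5 outcomes — {00, 01, 02, 11, 12}
PSO: 6 outcomes — {00, 01, 02, 10, 11, 12}
target 10 ∈ {PSO}

SC:no TSO:no PSO:yes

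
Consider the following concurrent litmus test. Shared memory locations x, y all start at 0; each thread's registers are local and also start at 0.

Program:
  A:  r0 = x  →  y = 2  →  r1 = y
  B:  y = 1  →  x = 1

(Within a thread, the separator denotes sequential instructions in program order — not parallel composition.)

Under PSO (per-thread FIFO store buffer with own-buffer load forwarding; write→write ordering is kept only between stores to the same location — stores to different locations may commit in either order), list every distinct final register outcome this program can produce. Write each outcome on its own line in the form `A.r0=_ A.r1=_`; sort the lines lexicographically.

outcome vector order: (A.r0,A.r1)
|PSO outcomes| = 4

A.r0=0 A.r1=1
A.r0=0 A.r1=2
A.r0=1 A.r1=1
A.r0=1 A.r1=2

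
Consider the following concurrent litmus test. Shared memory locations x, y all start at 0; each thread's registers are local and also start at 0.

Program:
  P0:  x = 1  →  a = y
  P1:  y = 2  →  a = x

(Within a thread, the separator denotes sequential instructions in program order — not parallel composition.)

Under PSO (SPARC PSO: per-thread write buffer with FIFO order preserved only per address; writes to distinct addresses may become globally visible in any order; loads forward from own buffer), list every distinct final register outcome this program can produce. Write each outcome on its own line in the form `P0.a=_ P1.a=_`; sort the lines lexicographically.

outcome vector order: (P0.a,P1.a)
|PSO outcomes| = 4

P0.a=0 P1.a=0
P0.a=0 P1.a=1
P0.a=2 P1.a=0
P0.a=2 P1.a=1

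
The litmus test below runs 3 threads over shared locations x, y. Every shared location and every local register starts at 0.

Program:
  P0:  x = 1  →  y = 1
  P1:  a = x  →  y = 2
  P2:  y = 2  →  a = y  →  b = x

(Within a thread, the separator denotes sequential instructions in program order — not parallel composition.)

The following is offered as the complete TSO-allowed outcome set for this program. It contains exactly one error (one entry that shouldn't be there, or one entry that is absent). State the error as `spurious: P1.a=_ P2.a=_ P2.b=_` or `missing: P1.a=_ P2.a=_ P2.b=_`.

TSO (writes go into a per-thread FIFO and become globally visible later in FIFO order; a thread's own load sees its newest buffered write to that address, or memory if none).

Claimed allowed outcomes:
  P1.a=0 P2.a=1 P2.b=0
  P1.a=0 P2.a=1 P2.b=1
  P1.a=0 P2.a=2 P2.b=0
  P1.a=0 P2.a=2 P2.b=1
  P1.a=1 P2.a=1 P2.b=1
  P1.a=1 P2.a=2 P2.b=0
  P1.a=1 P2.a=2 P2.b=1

outcome vector order: (P1.a,P2.a,P2.b)
TSO (6): <0 1 1>; <0 2 0>; <0 2 1>; <1 1 1>; <1 2 0>; <1 2 1>
claimed∖TSO = {<0 1 0>}

spurious: P1.a=0 P2.a=1 P2.b=0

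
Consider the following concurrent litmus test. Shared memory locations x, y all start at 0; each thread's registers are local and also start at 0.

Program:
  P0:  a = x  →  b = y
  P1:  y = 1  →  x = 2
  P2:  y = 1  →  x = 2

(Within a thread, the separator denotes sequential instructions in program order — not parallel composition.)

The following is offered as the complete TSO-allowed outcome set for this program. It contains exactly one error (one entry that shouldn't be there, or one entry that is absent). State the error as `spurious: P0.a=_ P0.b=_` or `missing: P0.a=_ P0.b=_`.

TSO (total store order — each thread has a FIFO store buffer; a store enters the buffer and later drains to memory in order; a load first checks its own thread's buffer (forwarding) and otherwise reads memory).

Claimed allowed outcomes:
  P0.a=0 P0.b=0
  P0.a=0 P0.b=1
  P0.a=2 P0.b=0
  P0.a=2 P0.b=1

outcome vector order: (P0.a,P0.b)
TSO: 3 outcomes — {(0,0), (0,1), (2,1)}
claimed∖TSO = {(2,0)}

spurious: P0.a=2 P0.b=0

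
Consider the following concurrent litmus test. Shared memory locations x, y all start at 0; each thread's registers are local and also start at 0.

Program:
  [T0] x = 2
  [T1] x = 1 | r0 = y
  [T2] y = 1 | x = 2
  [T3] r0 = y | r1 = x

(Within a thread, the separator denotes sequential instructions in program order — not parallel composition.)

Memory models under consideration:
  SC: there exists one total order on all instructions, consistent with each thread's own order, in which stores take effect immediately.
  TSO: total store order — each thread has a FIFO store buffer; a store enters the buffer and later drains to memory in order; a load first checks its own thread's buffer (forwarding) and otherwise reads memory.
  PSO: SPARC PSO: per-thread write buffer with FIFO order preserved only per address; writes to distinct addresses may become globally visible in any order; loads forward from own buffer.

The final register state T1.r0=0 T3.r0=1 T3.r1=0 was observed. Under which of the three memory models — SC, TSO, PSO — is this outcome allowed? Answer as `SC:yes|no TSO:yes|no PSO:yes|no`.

SC:no TSO:yes PSO:yes

outcome vector order: (T1.r0,T3.r0,T3.r1)
SC (11): 0/0/0, 0/0/1, 0/0/2, 0/1/1, 0/1/2, 1/0/0, 1/0/1, 1/0/2, 1/1/0, 1/1/1, 1/1/2
TSO (12): 0/0/0, 0/0/1, 0/0/2, 0/1/0, 0/1/1, 0/1/2, 1/0/0, 1/0/1, 1/0/2, 1/1/0, 1/1/1, 1/1/2
PSO (12): 0/0/0, 0/0/1, 0/0/2, 0/1/0, 0/1/1, 0/1/2, 1/0/0, 1/0/1, 1/0/2, 1/1/0, 1/1/1, 1/1/2
target 0/1/0 ∈ {TSO,PSO}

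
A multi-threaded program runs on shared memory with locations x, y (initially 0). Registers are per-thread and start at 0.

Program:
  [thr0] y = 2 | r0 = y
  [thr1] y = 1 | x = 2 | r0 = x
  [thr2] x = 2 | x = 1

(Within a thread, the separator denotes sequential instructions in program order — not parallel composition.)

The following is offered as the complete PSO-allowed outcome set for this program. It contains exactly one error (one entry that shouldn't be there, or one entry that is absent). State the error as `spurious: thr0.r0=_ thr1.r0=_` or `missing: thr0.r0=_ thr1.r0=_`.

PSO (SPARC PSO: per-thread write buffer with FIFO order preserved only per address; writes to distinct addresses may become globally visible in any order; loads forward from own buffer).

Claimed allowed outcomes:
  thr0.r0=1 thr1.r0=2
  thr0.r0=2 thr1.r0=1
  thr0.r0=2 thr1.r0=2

missing: thr0.r0=1 thr1.r0=1

outcome vector order: (thr0.r0,thr1.r0)
PSO (4): (1,1); (1,2); (2,1); (2,2)
PSO∖claimed = {(1,1)}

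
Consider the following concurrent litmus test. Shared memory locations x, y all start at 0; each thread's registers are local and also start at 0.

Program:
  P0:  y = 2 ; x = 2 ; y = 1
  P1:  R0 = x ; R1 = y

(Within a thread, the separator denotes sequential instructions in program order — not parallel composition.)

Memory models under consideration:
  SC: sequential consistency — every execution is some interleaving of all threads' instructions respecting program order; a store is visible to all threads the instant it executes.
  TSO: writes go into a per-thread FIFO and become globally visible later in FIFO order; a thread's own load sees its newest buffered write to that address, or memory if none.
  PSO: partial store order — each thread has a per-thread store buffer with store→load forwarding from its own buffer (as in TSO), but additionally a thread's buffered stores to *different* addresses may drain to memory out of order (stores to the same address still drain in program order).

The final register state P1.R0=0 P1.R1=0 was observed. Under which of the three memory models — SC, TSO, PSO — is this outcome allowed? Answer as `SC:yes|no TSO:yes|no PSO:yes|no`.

outcome vector order: (P1.R0,P1.R1)
[SC] allowed = {(0,0); (0,1); (0,2); (2,1); (2,2)}
[TSO] allowed = {(0,0); (0,1); (0,2); (2,1); (2,2)}
[PSO] allowed = {(0,0); (0,1); (0,2); (2,0); (2,1); (2,2)}
target (0,0) ∈ {SC,TSO,PSO}

SC:yes TSO:yes PSO:yes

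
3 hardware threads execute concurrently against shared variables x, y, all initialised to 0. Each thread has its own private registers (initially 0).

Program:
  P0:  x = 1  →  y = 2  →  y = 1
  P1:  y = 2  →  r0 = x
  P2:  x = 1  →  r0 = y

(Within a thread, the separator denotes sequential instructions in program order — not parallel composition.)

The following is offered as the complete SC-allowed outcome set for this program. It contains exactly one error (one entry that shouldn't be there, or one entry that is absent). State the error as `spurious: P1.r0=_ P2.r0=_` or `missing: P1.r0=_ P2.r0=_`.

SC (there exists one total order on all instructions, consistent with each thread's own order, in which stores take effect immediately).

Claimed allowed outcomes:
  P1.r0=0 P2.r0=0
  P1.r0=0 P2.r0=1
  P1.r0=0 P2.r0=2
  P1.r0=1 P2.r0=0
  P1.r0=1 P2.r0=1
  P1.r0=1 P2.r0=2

outcome vector order: (P1.r0,P2.r0)
under SC → (0,1) (0,2) (1,0) (1,1) (1,2)
claimed∖SC = {(0,0)}

spurious: P1.r0=0 P2.r0=0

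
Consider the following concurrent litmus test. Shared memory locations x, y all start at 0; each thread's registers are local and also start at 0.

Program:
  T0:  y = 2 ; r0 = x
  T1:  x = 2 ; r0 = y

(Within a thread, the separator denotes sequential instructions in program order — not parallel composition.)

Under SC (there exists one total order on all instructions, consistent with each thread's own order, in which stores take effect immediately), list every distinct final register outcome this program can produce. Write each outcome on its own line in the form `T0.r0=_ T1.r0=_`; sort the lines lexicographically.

outcome vector order: (T0.r0,T1.r0)
|SC outcomes| = 3

T0.r0=0 T1.r0=2
T0.r0=2 T1.r0=0
T0.r0=2 T1.r0=2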